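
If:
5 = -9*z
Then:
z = -5/9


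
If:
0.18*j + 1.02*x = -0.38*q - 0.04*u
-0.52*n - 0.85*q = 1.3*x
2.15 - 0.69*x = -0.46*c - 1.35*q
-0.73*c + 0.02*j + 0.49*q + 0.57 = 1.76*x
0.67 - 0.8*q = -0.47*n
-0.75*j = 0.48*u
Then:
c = -2.13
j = -7.80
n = -2.01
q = -0.34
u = 12.19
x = 1.03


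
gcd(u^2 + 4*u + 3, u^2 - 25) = 1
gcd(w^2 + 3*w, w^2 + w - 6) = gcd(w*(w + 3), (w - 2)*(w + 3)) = w + 3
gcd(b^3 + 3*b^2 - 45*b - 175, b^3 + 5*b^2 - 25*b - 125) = b^2 + 10*b + 25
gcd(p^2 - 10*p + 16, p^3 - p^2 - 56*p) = p - 8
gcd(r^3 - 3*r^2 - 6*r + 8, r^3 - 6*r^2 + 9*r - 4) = r^2 - 5*r + 4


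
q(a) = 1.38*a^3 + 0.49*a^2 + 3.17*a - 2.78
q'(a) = 4.14*a^2 + 0.98*a + 3.17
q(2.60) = 33.03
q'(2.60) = 33.70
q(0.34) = -1.59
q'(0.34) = 3.98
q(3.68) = 84.30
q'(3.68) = 62.84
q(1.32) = 5.43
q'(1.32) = 11.68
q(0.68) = 0.04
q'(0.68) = 5.75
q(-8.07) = -721.72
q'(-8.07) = 264.88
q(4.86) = 182.61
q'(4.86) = 105.72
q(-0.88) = -6.13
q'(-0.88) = 5.51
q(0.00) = -2.78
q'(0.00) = 3.17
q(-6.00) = -302.24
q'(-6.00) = 146.33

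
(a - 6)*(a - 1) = a^2 - 7*a + 6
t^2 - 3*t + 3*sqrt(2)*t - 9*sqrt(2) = (t - 3)*(t + 3*sqrt(2))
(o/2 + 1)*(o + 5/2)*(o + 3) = o^3/2 + 15*o^2/4 + 37*o/4 + 15/2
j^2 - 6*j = j*(j - 6)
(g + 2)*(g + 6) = g^2 + 8*g + 12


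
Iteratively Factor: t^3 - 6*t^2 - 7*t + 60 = (t - 5)*(t^2 - t - 12) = (t - 5)*(t - 4)*(t + 3)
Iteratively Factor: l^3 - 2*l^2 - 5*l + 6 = (l + 2)*(l^2 - 4*l + 3) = (l - 1)*(l + 2)*(l - 3)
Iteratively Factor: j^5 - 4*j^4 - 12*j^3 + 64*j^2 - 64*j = (j + 4)*(j^4 - 8*j^3 + 20*j^2 - 16*j) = j*(j + 4)*(j^3 - 8*j^2 + 20*j - 16) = j*(j - 2)*(j + 4)*(j^2 - 6*j + 8) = j*(j - 4)*(j - 2)*(j + 4)*(j - 2)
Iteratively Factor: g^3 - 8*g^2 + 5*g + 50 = (g - 5)*(g^2 - 3*g - 10) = (g - 5)^2*(g + 2)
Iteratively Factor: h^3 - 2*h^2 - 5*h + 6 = (h + 2)*(h^2 - 4*h + 3) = (h - 1)*(h + 2)*(h - 3)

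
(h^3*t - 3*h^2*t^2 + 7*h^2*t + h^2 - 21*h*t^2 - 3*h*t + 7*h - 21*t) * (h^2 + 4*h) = h^5*t - 3*h^4*t^2 + 11*h^4*t + h^4 - 33*h^3*t^2 + 25*h^3*t + 11*h^3 - 84*h^2*t^2 - 33*h^2*t + 28*h^2 - 84*h*t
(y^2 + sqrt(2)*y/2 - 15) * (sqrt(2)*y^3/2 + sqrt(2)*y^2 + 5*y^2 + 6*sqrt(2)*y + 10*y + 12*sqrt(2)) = sqrt(2)*y^5/2 + sqrt(2)*y^4 + 11*y^4/2 + sqrt(2)*y^3 + 11*y^3 - 69*y^2 + 2*sqrt(2)*y^2 - 138*y - 90*sqrt(2)*y - 180*sqrt(2)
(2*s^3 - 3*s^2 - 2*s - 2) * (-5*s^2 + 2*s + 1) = -10*s^5 + 19*s^4 + 6*s^3 + 3*s^2 - 6*s - 2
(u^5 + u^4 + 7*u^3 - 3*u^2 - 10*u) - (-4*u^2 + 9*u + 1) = u^5 + u^4 + 7*u^3 + u^2 - 19*u - 1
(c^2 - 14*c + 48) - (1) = c^2 - 14*c + 47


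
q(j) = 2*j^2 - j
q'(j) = 4*j - 1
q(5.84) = 62.37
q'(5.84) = 22.36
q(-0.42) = 0.77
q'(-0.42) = -2.68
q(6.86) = 87.26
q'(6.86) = 26.44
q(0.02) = -0.02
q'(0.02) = -0.92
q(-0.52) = 1.06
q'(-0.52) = -3.08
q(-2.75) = 17.88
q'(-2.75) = -12.00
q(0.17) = -0.11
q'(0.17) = -0.32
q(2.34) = 8.61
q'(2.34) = 8.36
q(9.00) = 153.00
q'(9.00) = 35.00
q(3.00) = 15.00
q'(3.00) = 11.00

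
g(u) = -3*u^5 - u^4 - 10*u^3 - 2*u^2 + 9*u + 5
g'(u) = -15*u^4 - 4*u^3 - 30*u^2 - 4*u + 9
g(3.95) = -3735.13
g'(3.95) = -4372.96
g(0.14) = 6.19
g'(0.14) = 7.84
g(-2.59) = 446.65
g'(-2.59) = -787.37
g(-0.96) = 4.96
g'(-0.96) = -24.01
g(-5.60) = 17186.54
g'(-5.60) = -14958.68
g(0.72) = 5.86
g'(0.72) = -14.96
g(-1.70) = 67.29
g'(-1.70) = -176.53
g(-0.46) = 1.43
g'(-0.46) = 4.21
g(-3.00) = 878.00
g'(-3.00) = -1356.00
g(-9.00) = 177638.00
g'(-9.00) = -97884.00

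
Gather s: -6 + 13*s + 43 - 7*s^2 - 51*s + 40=-7*s^2 - 38*s + 77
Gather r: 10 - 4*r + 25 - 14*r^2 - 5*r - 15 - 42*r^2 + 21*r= -56*r^2 + 12*r + 20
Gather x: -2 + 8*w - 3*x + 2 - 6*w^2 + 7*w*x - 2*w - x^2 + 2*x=-6*w^2 + 6*w - x^2 + x*(7*w - 1)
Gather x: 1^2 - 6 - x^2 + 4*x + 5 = -x^2 + 4*x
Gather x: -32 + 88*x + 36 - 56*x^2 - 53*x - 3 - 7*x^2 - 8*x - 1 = -63*x^2 + 27*x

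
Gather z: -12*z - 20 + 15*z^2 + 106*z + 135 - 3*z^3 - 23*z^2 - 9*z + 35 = -3*z^3 - 8*z^2 + 85*z + 150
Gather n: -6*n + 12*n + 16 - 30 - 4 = 6*n - 18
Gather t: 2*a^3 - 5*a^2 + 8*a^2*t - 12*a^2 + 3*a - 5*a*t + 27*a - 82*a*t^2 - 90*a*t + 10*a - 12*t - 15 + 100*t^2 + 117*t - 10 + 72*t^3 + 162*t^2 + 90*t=2*a^3 - 17*a^2 + 40*a + 72*t^3 + t^2*(262 - 82*a) + t*(8*a^2 - 95*a + 195) - 25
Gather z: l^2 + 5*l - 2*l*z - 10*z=l^2 + 5*l + z*(-2*l - 10)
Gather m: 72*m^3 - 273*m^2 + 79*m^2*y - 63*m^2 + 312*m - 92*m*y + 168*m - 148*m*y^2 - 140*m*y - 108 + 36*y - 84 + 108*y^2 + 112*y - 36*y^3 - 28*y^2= 72*m^3 + m^2*(79*y - 336) + m*(-148*y^2 - 232*y + 480) - 36*y^3 + 80*y^2 + 148*y - 192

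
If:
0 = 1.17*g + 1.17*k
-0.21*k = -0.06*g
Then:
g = 0.00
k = 0.00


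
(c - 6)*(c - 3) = c^2 - 9*c + 18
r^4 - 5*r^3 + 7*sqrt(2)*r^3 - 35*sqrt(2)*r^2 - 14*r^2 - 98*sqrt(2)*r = r*(r - 7)*(r + 2)*(r + 7*sqrt(2))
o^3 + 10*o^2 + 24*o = o*(o + 4)*(o + 6)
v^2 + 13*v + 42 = (v + 6)*(v + 7)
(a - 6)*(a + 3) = a^2 - 3*a - 18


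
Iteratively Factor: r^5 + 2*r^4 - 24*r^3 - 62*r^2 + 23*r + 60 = (r - 1)*(r^4 + 3*r^3 - 21*r^2 - 83*r - 60) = (r - 1)*(r + 3)*(r^3 - 21*r - 20) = (r - 1)*(r + 1)*(r + 3)*(r^2 - r - 20) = (r - 1)*(r + 1)*(r + 3)*(r + 4)*(r - 5)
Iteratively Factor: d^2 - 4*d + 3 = (d - 3)*(d - 1)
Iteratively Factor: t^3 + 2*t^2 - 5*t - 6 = (t + 1)*(t^2 + t - 6) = (t + 1)*(t + 3)*(t - 2)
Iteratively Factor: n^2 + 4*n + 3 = (n + 1)*(n + 3)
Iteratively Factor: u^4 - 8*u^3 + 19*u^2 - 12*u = (u - 1)*(u^3 - 7*u^2 + 12*u) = (u - 4)*(u - 1)*(u^2 - 3*u) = u*(u - 4)*(u - 1)*(u - 3)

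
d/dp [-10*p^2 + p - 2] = 1 - 20*p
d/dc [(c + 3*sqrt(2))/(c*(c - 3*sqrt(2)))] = (-c^2 - 6*sqrt(2)*c + 18)/(c^2*(c^2 - 6*sqrt(2)*c + 18))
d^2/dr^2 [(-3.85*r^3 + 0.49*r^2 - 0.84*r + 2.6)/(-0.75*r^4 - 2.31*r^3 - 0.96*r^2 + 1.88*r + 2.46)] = (4.33125000000001*r^9 - 1.65375*r^8 - 16.05555*r^7 + 48.434502*r^6 + 157.893624*r^5 + 46.171872*r^4 - 33.100108*r^3 + 152.977104*r^2 + 91.200744*r - 44.359432)/(0.421875*r^12 + 3.898125*r^11 + 13.626225*r^10 + 19.133091*r^9 - 6.252282*r^8 - 57.402216*r^7 - 66.18501*r^6 + 7.375392*r^5 + 81.093492*r^4 + 61.931764*r^3 - 8.655264*r^2 - 34.131024*r - 14.886936)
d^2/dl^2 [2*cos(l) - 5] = -2*cos(l)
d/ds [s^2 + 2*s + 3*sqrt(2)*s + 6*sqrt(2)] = 2*s + 2 + 3*sqrt(2)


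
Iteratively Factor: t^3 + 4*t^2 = (t + 4)*(t^2) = t*(t + 4)*(t)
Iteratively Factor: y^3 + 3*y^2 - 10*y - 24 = (y + 2)*(y^2 + y - 12) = (y + 2)*(y + 4)*(y - 3)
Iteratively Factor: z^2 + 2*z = (z + 2)*(z)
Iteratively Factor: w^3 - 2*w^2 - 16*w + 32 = (w - 2)*(w^2 - 16) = (w - 4)*(w - 2)*(w + 4)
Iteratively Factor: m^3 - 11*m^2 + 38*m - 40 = (m - 4)*(m^2 - 7*m + 10) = (m - 4)*(m - 2)*(m - 5)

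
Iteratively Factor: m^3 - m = (m + 1)*(m^2 - m) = (m - 1)*(m + 1)*(m)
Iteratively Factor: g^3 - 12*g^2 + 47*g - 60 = (g - 3)*(g^2 - 9*g + 20) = (g - 4)*(g - 3)*(g - 5)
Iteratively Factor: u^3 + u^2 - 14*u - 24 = (u + 3)*(u^2 - 2*u - 8) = (u + 2)*(u + 3)*(u - 4)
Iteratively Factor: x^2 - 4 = (x + 2)*(x - 2)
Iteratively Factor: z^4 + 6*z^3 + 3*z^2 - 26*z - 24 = (z - 2)*(z^3 + 8*z^2 + 19*z + 12) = (z - 2)*(z + 4)*(z^2 + 4*z + 3) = (z - 2)*(z + 3)*(z + 4)*(z + 1)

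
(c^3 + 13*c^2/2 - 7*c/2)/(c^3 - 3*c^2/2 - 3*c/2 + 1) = c*(c + 7)/(c^2 - c - 2)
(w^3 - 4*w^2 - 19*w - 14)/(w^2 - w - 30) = (-w^3 + 4*w^2 + 19*w + 14)/(-w^2 + w + 30)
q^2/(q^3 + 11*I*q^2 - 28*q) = q/(q^2 + 11*I*q - 28)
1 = 1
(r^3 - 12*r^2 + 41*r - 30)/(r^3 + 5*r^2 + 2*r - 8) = (r^2 - 11*r + 30)/(r^2 + 6*r + 8)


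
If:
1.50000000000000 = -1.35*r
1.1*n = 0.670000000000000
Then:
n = 0.61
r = -1.11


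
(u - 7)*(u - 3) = u^2 - 10*u + 21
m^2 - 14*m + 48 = (m - 8)*(m - 6)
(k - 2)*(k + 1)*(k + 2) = k^3 + k^2 - 4*k - 4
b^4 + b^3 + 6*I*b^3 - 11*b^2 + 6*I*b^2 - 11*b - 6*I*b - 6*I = (b + 1)*(b + I)*(b + 2*I)*(b + 3*I)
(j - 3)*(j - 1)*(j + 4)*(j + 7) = j^4 + 7*j^3 - 13*j^2 - 79*j + 84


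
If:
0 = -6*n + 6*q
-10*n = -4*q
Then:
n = 0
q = 0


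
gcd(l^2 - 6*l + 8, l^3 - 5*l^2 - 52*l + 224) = l - 4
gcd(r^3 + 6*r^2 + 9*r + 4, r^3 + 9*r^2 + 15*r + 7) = r^2 + 2*r + 1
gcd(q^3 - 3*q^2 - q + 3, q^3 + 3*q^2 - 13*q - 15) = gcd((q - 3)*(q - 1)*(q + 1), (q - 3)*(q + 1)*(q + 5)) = q^2 - 2*q - 3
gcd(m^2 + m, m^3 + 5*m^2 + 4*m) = m^2 + m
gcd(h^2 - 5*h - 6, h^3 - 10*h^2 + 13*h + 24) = h + 1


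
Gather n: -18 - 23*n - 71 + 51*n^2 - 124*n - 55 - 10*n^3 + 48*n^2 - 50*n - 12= -10*n^3 + 99*n^2 - 197*n - 156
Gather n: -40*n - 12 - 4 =-40*n - 16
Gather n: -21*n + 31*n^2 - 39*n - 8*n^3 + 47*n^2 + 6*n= -8*n^3 + 78*n^2 - 54*n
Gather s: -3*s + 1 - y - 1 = -3*s - y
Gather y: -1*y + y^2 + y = y^2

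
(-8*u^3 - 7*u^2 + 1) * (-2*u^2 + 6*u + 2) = 16*u^5 - 34*u^4 - 58*u^3 - 16*u^2 + 6*u + 2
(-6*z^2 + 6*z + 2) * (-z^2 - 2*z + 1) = 6*z^4 + 6*z^3 - 20*z^2 + 2*z + 2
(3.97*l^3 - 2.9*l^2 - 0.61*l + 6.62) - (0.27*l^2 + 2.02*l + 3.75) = 3.97*l^3 - 3.17*l^2 - 2.63*l + 2.87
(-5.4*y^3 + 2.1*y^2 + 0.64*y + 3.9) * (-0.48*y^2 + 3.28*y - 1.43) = 2.592*y^5 - 18.72*y^4 + 14.3028*y^3 - 2.7758*y^2 + 11.8768*y - 5.577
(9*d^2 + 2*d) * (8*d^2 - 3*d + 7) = 72*d^4 - 11*d^3 + 57*d^2 + 14*d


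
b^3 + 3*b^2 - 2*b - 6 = (b + 3)*(b - sqrt(2))*(b + sqrt(2))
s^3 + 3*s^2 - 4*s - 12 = (s - 2)*(s + 2)*(s + 3)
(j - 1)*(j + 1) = j^2 - 1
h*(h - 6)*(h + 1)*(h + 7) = h^4 + 2*h^3 - 41*h^2 - 42*h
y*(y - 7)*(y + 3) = y^3 - 4*y^2 - 21*y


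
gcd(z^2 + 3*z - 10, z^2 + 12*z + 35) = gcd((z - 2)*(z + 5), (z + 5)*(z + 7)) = z + 5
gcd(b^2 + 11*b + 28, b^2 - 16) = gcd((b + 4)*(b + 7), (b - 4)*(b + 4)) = b + 4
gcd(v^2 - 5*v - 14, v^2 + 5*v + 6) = v + 2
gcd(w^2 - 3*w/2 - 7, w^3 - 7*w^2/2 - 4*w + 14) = w^2 - 3*w/2 - 7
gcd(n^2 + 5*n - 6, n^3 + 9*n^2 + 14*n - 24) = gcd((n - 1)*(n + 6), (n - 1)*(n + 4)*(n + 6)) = n^2 + 5*n - 6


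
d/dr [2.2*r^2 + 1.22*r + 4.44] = 4.4*r + 1.22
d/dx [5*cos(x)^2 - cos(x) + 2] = (1 - 10*cos(x))*sin(x)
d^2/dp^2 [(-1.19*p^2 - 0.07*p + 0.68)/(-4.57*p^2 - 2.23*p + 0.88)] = (2.8421709430404e-14*p^4 - 21.330932*p^3 - 56.496168*p^2 - 39.890616*p - 10.114712)/(95.443993*p^6 + 139.719981*p^5 + 13.042323*p^4 - 42.719441*p^3 - 2.511432*p^2 + 5.180736*p - 0.681472)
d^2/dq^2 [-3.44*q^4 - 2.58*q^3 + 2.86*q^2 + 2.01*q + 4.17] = -41.28*q^2 - 15.48*q + 5.72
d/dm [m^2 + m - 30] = 2*m + 1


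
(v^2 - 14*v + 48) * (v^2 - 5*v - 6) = v^4 - 19*v^3 + 112*v^2 - 156*v - 288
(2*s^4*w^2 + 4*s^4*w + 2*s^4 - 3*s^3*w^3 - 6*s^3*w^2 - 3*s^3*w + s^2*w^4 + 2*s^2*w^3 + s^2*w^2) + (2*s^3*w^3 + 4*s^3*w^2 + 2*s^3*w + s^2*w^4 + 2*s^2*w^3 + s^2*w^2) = 2*s^4*w^2 + 4*s^4*w + 2*s^4 - s^3*w^3 - 2*s^3*w^2 - s^3*w + 2*s^2*w^4 + 4*s^2*w^3 + 2*s^2*w^2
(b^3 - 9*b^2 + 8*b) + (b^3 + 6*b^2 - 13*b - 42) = 2*b^3 - 3*b^2 - 5*b - 42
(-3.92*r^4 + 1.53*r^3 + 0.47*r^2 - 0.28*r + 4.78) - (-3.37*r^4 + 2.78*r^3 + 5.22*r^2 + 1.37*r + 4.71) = -0.55*r^4 - 1.25*r^3 - 4.75*r^2 - 1.65*r + 0.0700000000000003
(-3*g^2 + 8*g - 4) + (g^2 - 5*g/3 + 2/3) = -2*g^2 + 19*g/3 - 10/3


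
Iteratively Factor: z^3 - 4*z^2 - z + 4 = (z - 4)*(z^2 - 1) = (z - 4)*(z - 1)*(z + 1)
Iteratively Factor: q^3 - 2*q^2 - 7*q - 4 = (q + 1)*(q^2 - 3*q - 4) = (q + 1)^2*(q - 4)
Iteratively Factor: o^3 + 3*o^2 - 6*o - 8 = (o + 4)*(o^2 - o - 2) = (o - 2)*(o + 4)*(o + 1)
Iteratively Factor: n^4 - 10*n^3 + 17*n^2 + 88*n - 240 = (n - 4)*(n^3 - 6*n^2 - 7*n + 60) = (n - 5)*(n - 4)*(n^2 - n - 12) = (n - 5)*(n - 4)*(n + 3)*(n - 4)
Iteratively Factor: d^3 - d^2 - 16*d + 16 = (d + 4)*(d^2 - 5*d + 4) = (d - 1)*(d + 4)*(d - 4)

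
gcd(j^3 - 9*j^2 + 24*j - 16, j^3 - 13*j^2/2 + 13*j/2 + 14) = j - 4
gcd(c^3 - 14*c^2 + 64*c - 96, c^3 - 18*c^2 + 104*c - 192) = c^2 - 10*c + 24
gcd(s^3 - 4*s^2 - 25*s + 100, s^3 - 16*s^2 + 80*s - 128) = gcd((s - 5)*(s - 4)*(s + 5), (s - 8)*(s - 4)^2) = s - 4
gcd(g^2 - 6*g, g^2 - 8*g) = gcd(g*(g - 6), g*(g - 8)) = g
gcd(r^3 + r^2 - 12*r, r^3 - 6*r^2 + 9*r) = r^2 - 3*r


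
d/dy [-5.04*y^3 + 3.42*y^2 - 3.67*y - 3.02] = -15.12*y^2 + 6.84*y - 3.67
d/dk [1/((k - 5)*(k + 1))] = 2*(2 - k)/(k^4 - 8*k^3 + 6*k^2 + 40*k + 25)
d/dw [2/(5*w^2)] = -4/(5*w^3)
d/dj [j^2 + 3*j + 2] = 2*j + 3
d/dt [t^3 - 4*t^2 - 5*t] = 3*t^2 - 8*t - 5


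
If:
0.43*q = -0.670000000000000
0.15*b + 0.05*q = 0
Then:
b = 0.52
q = -1.56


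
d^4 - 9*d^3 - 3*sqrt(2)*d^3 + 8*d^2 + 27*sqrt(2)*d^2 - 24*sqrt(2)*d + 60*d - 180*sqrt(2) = (d - 6)*(d - 5)*(d + 2)*(d - 3*sqrt(2))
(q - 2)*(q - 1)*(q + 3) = q^3 - 7*q + 6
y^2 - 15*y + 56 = (y - 8)*(y - 7)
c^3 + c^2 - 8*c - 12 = (c - 3)*(c + 2)^2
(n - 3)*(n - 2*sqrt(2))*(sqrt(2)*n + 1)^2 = 2*n^4 - 6*n^3 - 2*sqrt(2)*n^3 - 7*n^2 + 6*sqrt(2)*n^2 - 2*sqrt(2)*n + 21*n + 6*sqrt(2)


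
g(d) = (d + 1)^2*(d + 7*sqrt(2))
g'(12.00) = 738.39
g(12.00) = 3701.01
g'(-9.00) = 49.61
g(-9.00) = 57.57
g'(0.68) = 38.37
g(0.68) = 29.86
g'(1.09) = 50.30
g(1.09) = 48.00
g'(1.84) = 74.75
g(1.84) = 94.69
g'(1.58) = 65.89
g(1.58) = 76.41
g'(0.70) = 38.93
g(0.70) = 30.63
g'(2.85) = 112.99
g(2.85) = 188.98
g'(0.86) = 43.48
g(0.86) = 37.22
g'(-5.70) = -17.39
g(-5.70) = 92.77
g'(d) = (d + 1)^2 + (d + 7*sqrt(2))*(2*d + 2) = (d + 1)*(3*d + 1 + 14*sqrt(2))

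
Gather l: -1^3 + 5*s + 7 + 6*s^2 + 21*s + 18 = 6*s^2 + 26*s + 24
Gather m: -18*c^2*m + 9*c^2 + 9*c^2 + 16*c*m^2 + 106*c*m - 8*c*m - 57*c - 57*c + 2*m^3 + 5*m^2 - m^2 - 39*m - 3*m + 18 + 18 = 18*c^2 - 114*c + 2*m^3 + m^2*(16*c + 4) + m*(-18*c^2 + 98*c - 42) + 36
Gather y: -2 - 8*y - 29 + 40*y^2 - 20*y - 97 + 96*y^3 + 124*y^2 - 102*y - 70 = 96*y^3 + 164*y^2 - 130*y - 198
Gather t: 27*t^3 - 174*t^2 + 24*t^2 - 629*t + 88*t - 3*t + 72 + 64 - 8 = 27*t^3 - 150*t^2 - 544*t + 128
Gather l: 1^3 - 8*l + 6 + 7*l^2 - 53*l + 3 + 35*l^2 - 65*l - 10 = 42*l^2 - 126*l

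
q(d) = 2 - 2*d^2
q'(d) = -4*d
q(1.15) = -0.64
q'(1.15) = -4.60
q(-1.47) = -2.32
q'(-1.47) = 5.88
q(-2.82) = -13.90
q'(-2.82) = 11.28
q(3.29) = -19.65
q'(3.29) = -13.16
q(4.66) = -41.43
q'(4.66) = -18.64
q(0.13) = 1.97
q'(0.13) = -0.52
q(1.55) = -2.80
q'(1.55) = -6.20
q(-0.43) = 1.63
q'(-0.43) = 1.72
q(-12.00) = -286.00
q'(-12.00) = 48.00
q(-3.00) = -16.00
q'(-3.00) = 12.00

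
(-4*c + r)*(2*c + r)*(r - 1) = -8*c^2*r + 8*c^2 - 2*c*r^2 + 2*c*r + r^3 - r^2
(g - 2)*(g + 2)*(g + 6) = g^3 + 6*g^2 - 4*g - 24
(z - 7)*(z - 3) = z^2 - 10*z + 21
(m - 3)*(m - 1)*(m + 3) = m^3 - m^2 - 9*m + 9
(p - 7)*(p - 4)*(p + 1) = p^3 - 10*p^2 + 17*p + 28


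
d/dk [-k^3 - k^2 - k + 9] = -3*k^2 - 2*k - 1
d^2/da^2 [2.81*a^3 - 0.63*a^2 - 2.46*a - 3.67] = 16.86*a - 1.26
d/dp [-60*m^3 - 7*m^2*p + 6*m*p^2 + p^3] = -7*m^2 + 12*m*p + 3*p^2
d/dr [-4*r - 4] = -4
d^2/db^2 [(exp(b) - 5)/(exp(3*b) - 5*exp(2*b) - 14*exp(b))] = 2*(2*exp(5*b) - 30*exp(4*b) + 178*exp(3*b) - 215*exp(2*b) - 525*exp(b) - 490)*exp(-b)/(exp(6*b) - 15*exp(5*b) + 33*exp(4*b) + 295*exp(3*b) - 462*exp(2*b) - 2940*exp(b) - 2744)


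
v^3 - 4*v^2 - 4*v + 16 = (v - 4)*(v - 2)*(v + 2)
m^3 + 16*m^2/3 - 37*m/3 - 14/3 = (m - 2)*(m + 1/3)*(m + 7)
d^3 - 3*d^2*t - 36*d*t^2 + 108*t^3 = (d - 6*t)*(d - 3*t)*(d + 6*t)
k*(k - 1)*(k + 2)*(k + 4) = k^4 + 5*k^3 + 2*k^2 - 8*k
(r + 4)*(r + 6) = r^2 + 10*r + 24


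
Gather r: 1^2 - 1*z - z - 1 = -2*z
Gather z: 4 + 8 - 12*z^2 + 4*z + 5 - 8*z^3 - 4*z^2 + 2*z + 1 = -8*z^3 - 16*z^2 + 6*z + 18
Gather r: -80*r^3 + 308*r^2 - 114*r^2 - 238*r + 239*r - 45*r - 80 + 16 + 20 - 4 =-80*r^3 + 194*r^2 - 44*r - 48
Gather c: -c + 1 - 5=-c - 4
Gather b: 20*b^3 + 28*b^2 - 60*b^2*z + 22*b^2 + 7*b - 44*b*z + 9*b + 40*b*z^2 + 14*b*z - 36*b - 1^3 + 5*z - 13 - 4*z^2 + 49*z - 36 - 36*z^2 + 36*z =20*b^3 + b^2*(50 - 60*z) + b*(40*z^2 - 30*z - 20) - 40*z^2 + 90*z - 50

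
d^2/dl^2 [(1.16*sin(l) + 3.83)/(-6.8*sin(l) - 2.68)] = (155.95936*sin(l)^2 - 61.466336*sin(l) - 311.91872)/(314.432*sin(l)^3 + 371.7696*sin(l)^2 + 146.52096*sin(l) + 19.248832)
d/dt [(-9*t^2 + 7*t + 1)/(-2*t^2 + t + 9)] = (5*t^2 - 158*t + 62)/(4*t^4 - 4*t^3 - 35*t^2 + 18*t + 81)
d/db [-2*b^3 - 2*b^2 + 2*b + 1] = -6*b^2 - 4*b + 2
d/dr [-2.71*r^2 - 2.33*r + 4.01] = -5.42*r - 2.33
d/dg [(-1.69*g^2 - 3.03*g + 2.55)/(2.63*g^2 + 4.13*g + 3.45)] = (0.9892*g^2 - 25.074*g - 20.985)/(6.9169*g^4 + 21.7238*g^3 + 35.2039*g^2 + 28.497*g + 11.9025)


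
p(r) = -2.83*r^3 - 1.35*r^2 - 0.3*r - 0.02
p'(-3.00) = -68.61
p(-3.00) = 65.14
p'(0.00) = -0.30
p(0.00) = -0.02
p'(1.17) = -15.08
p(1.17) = -6.75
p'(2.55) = -62.39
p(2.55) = -56.49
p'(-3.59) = -100.03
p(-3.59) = 114.60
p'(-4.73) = -177.47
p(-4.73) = 270.68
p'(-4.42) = -154.23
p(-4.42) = 219.30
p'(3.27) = -99.91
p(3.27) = -114.39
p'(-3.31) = -84.38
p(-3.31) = 88.81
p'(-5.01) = -199.87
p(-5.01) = 323.47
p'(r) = -8.49*r^2 - 2.7*r - 0.3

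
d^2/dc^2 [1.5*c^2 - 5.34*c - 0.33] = 3.00000000000000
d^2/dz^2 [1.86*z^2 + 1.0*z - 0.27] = 3.72000000000000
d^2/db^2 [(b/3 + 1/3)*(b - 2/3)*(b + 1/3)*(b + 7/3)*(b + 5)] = 20*b^3/3 + 32*b^2 + 32*b + 188/81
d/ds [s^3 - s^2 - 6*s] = 3*s^2 - 2*s - 6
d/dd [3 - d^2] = -2*d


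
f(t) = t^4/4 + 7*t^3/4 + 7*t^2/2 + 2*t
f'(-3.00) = 1.25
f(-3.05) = -1.56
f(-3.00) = -1.50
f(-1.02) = 0.01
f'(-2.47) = 1.67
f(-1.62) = 0.23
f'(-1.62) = 0.19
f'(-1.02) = -0.74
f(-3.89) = -0.58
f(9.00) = 3217.50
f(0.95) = 6.76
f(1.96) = 34.23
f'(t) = t^3 + 21*t^2/4 + 7*t + 2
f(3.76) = 199.99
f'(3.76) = 155.70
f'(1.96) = 43.42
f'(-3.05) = 1.12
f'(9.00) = 1219.25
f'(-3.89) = -4.65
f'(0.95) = 14.25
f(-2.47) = -0.65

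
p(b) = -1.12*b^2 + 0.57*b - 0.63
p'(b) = 0.57 - 2.24*b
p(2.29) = -5.20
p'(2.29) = -4.56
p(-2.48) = -8.93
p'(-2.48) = 6.13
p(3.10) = -9.63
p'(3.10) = -6.37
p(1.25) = -1.67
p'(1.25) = -2.23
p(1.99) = -3.93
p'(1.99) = -3.89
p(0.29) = -0.56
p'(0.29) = -0.08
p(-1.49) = -3.97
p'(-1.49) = 3.91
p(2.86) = -8.16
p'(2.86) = -5.84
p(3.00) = -9.00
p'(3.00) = -6.15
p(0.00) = -0.63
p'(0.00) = 0.57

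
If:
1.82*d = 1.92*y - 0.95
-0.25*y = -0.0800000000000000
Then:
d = -0.18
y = 0.32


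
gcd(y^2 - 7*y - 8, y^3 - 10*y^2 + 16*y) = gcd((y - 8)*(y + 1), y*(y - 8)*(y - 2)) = y - 8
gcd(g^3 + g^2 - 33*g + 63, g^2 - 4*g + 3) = g - 3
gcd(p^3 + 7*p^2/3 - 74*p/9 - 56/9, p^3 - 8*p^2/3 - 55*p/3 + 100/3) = p + 4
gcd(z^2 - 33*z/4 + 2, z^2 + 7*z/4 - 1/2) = z - 1/4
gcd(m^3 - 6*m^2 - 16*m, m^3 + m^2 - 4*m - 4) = m + 2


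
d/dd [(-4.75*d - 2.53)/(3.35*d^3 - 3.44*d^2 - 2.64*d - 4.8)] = (31.825*d^3 + 9.0865*d^2 - 17.4064*d + 16.1208)/(11.2225*d^6 - 23.048*d^5 - 5.8544*d^4 - 13.9968*d^3 + 39.9936*d^2 + 25.344*d + 23.04)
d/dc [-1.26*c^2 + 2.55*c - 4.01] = 2.55 - 2.52*c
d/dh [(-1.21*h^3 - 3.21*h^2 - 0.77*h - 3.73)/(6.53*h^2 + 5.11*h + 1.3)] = (-7.9013*h^4 - 12.3662*h^3 - 16.094*h^2 + 40.3678*h + 18.0593)/(42.6409*h^4 + 66.7366*h^3 + 43.0901*h^2 + 13.286*h + 1.69)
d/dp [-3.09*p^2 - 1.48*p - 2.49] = -6.18*p - 1.48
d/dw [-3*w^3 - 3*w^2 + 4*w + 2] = -9*w^2 - 6*w + 4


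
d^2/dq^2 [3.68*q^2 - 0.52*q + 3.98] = 7.36000000000000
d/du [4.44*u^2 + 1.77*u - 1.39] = 8.88*u + 1.77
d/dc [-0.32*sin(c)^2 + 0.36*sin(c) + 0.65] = (0.36 - 0.64*sin(c))*cos(c)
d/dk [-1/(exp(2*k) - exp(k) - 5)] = (2*exp(k) - 1)*exp(k)/(-exp(2*k) + exp(k) + 5)^2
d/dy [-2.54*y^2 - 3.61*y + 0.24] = -5.08*y - 3.61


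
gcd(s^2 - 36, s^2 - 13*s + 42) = s - 6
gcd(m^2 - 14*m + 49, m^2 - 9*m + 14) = m - 7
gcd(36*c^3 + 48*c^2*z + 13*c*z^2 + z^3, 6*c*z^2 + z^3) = 6*c + z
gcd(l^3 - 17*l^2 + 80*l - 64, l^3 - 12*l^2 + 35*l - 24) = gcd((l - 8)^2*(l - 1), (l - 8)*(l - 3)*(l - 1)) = l^2 - 9*l + 8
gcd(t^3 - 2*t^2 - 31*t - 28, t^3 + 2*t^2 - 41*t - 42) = t + 1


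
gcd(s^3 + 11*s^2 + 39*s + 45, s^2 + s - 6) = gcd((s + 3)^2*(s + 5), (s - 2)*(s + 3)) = s + 3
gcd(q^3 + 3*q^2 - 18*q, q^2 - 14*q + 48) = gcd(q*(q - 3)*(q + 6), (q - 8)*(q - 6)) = 1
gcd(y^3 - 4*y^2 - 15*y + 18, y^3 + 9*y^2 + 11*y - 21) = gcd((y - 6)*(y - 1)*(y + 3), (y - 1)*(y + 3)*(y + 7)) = y^2 + 2*y - 3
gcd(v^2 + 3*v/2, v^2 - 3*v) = v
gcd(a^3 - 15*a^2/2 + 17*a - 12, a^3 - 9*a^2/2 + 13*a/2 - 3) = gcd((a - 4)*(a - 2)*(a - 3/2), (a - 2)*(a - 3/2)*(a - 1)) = a^2 - 7*a/2 + 3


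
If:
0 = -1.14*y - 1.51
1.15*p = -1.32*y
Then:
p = 1.52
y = -1.32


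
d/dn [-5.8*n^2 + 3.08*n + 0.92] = 3.08 - 11.6*n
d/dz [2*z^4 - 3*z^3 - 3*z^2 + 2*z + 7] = 8*z^3 - 9*z^2 - 6*z + 2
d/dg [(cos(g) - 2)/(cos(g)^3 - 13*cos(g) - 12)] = (3*cos(g)/2 - 3*cos(2*g) + cos(3*g)/2 + 35)*sin(g)/(-cos(g)^3 + 13*cos(g) + 12)^2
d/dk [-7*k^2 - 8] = -14*k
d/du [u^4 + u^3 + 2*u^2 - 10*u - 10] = 4*u^3 + 3*u^2 + 4*u - 10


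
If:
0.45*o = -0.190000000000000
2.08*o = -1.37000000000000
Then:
No Solution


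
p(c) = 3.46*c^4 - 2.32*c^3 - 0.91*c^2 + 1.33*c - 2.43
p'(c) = 13.84*c^3 - 6.96*c^2 - 1.82*c + 1.33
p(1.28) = 2.20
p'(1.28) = 16.62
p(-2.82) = 257.42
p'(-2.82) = -359.26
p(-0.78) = -1.64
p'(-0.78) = -8.05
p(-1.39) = 13.11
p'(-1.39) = -46.76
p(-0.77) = -1.72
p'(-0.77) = -7.71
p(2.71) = 134.94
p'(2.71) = 220.73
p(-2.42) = 140.57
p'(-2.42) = -231.17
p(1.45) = 5.81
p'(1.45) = 26.25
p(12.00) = 67620.09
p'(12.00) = 22892.77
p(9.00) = 20945.61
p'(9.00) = 9510.55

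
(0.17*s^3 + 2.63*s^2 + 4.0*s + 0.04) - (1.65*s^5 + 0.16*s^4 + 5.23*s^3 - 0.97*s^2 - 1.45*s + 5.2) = -1.65*s^5 - 0.16*s^4 - 5.06*s^3 + 3.6*s^2 + 5.45*s - 5.16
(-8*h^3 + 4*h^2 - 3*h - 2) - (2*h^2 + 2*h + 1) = -8*h^3 + 2*h^2 - 5*h - 3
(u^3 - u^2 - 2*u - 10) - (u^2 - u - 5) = u^3 - 2*u^2 - u - 5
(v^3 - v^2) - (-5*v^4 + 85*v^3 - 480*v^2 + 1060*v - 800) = 5*v^4 - 84*v^3 + 479*v^2 - 1060*v + 800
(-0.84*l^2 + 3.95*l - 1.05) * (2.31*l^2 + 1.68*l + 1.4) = -1.9404*l^4 + 7.7133*l^3 + 3.0345*l^2 + 3.766*l - 1.47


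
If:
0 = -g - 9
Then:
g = -9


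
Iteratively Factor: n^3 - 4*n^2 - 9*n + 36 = (n - 3)*(n^2 - n - 12) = (n - 3)*(n + 3)*(n - 4)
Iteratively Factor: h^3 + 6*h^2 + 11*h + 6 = (h + 2)*(h^2 + 4*h + 3) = (h + 1)*(h + 2)*(h + 3)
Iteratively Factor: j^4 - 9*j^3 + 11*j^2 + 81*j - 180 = (j + 3)*(j^3 - 12*j^2 + 47*j - 60) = (j - 4)*(j + 3)*(j^2 - 8*j + 15) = (j - 5)*(j - 4)*(j + 3)*(j - 3)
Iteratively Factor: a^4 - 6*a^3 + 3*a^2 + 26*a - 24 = (a - 4)*(a^3 - 2*a^2 - 5*a + 6) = (a - 4)*(a - 3)*(a^2 + a - 2) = (a - 4)*(a - 3)*(a - 1)*(a + 2)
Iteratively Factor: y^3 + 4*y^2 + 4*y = (y + 2)*(y^2 + 2*y) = y*(y + 2)*(y + 2)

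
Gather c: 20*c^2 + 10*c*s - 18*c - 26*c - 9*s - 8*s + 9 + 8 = 20*c^2 + c*(10*s - 44) - 17*s + 17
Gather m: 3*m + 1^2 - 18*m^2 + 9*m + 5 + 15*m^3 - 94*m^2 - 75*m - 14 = 15*m^3 - 112*m^2 - 63*m - 8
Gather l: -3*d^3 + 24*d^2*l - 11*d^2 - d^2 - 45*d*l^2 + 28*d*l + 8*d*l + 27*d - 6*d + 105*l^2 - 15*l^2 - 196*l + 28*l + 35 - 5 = -3*d^3 - 12*d^2 + 21*d + l^2*(90 - 45*d) + l*(24*d^2 + 36*d - 168) + 30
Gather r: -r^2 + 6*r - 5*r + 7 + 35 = -r^2 + r + 42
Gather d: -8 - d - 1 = -d - 9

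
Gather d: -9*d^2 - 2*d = -9*d^2 - 2*d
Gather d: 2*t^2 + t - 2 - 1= 2*t^2 + t - 3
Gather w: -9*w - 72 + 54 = -9*w - 18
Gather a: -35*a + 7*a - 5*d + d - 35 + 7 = -28*a - 4*d - 28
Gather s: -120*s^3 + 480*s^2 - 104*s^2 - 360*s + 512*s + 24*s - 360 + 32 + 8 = -120*s^3 + 376*s^2 + 176*s - 320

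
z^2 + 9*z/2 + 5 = (z + 2)*(z + 5/2)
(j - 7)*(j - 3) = j^2 - 10*j + 21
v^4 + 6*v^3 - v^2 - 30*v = v*(v - 2)*(v + 3)*(v + 5)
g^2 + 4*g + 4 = (g + 2)^2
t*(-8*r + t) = -8*r*t + t^2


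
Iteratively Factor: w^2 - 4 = (w - 2)*(w + 2)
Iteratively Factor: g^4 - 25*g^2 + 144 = (g - 3)*(g^3 + 3*g^2 - 16*g - 48) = (g - 4)*(g - 3)*(g^2 + 7*g + 12) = (g - 4)*(g - 3)*(g + 4)*(g + 3)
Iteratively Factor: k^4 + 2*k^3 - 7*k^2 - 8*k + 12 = (k - 2)*(k^3 + 4*k^2 + k - 6) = (k - 2)*(k + 3)*(k^2 + k - 2) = (k - 2)*(k + 2)*(k + 3)*(k - 1)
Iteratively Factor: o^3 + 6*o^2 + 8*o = (o)*(o^2 + 6*o + 8) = o*(o + 4)*(o + 2)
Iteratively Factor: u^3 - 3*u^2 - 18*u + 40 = (u - 2)*(u^2 - u - 20) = (u - 5)*(u - 2)*(u + 4)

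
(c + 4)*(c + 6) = c^2 + 10*c + 24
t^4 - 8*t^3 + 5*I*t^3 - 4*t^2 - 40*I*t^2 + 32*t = t*(t - 8)*(t + I)*(t + 4*I)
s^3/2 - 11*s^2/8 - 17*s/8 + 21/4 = (s/2 + 1)*(s - 3)*(s - 7/4)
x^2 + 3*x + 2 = (x + 1)*(x + 2)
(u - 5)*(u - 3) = u^2 - 8*u + 15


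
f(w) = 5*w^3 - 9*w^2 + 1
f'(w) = 15*w^2 - 18*w = 3*w*(5*w - 6)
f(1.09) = -3.22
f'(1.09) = -1.80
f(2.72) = 35.03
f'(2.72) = 62.02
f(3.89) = 159.13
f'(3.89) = 156.96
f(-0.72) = -5.53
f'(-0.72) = 20.74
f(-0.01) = 1.00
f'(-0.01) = 0.18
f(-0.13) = 0.84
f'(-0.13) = 2.59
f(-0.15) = 0.78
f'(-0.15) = 3.04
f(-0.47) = -1.51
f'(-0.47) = 11.77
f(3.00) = 55.00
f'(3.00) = 81.00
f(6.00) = 757.00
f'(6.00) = 432.00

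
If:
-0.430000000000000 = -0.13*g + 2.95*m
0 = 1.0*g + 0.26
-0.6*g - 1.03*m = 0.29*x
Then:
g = -0.26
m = -0.16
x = 1.10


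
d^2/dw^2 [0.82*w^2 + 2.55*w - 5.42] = 1.64000000000000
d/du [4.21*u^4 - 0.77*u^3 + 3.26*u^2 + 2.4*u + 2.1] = 16.84*u^3 - 2.31*u^2 + 6.52*u + 2.4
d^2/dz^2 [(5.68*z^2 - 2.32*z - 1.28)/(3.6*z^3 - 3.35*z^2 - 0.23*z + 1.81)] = (147.2256*z^6 - 180.4032*z^5 - 2.97216000000014*z^4 - 335.83072*z^3 + 308.21976*z^2 - 40.27848*z + 19.62688)/(46.656*z^9 - 130.248*z^8 + 112.2606*z^7 + 49.420225*z^6 - 138.143805*z^5 + 51.41445*z^4 + 43.737343*z^3 - 32.637558*z^2 - 2.260509*z + 5.929741)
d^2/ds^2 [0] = 0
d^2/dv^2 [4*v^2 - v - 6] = 8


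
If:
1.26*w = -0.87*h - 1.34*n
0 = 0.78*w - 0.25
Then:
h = -1.54022988505747*n - 0.464190981432361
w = 0.32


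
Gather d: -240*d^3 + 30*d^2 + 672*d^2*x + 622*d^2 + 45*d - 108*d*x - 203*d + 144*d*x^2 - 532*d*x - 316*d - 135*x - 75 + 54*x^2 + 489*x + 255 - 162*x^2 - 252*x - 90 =-240*d^3 + d^2*(672*x + 652) + d*(144*x^2 - 640*x - 474) - 108*x^2 + 102*x + 90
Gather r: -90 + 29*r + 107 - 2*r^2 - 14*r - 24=-2*r^2 + 15*r - 7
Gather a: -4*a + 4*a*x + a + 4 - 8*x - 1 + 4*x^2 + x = a*(4*x - 3) + 4*x^2 - 7*x + 3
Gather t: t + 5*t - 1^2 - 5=6*t - 6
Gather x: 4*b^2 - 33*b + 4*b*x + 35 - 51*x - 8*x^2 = 4*b^2 - 33*b - 8*x^2 + x*(4*b - 51) + 35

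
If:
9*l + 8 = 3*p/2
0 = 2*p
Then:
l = -8/9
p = 0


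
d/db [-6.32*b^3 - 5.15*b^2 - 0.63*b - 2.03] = -18.96*b^2 - 10.3*b - 0.63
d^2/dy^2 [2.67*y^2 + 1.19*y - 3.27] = 5.34000000000000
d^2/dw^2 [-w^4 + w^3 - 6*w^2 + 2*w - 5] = -12*w^2 + 6*w - 12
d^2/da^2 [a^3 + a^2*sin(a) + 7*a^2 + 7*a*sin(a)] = -a^2*sin(a) - 7*a*sin(a) + 4*a*cos(a) + 6*a + 2*sin(a) + 14*cos(a) + 14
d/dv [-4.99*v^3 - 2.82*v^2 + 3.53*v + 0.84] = -14.97*v^2 - 5.64*v + 3.53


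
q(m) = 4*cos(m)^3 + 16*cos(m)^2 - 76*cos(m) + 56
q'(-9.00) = -39.23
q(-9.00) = 135.50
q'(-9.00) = -39.23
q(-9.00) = 135.50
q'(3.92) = -65.09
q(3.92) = 116.78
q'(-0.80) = -34.35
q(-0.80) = 12.17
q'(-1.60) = -76.89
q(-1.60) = 58.23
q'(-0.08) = -2.57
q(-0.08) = 0.10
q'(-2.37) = -64.69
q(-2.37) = 117.22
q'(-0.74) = -30.90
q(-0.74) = 10.21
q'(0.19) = 6.23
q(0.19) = 0.58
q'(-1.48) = -72.70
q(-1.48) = 49.24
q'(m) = -12*sin(m)*cos(m)^2 - 32*sin(m)*cos(m) + 76*sin(m)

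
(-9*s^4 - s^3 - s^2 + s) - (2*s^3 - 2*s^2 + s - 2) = -9*s^4 - 3*s^3 + s^2 + 2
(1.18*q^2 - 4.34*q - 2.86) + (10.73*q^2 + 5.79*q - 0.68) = 11.91*q^2 + 1.45*q - 3.54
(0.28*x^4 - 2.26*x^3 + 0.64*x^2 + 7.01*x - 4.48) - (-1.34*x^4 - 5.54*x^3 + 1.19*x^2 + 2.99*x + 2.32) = 1.62*x^4 + 3.28*x^3 - 0.55*x^2 + 4.02*x - 6.8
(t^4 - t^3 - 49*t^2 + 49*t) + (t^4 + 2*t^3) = 2*t^4 + t^3 - 49*t^2 + 49*t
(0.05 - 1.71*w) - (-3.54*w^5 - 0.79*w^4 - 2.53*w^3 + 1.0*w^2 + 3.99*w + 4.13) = 3.54*w^5 + 0.79*w^4 + 2.53*w^3 - 1.0*w^2 - 5.7*w - 4.08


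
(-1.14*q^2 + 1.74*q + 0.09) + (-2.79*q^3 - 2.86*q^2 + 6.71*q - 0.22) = -2.79*q^3 - 4.0*q^2 + 8.45*q - 0.13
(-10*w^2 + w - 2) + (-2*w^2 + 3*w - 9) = -12*w^2 + 4*w - 11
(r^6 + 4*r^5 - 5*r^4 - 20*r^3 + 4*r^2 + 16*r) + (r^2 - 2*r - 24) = r^6 + 4*r^5 - 5*r^4 - 20*r^3 + 5*r^2 + 14*r - 24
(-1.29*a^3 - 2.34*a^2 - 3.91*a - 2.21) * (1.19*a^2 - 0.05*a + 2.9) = -1.5351*a^5 - 2.7201*a^4 - 8.2769*a^3 - 9.2204*a^2 - 11.2285*a - 6.409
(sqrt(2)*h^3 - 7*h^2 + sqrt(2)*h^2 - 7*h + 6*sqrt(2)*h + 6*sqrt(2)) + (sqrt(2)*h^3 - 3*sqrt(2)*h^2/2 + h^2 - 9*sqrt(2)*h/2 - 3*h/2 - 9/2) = 2*sqrt(2)*h^3 - 6*h^2 - sqrt(2)*h^2/2 - 17*h/2 + 3*sqrt(2)*h/2 - 9/2 + 6*sqrt(2)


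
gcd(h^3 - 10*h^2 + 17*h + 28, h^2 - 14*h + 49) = h - 7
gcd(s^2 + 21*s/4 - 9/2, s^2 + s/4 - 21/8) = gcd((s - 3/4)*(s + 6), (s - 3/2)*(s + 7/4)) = 1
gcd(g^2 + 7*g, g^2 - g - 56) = g + 7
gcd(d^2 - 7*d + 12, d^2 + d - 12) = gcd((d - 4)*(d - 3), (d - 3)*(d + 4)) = d - 3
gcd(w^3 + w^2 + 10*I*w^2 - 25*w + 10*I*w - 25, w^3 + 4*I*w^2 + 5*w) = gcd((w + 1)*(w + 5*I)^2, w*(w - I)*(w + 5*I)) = w + 5*I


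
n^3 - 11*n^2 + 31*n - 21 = (n - 7)*(n - 3)*(n - 1)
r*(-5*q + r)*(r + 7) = -5*q*r^2 - 35*q*r + r^3 + 7*r^2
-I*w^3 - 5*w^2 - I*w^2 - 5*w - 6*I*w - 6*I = (w + 1)*(w - 6*I)*(-I*w + 1)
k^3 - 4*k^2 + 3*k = k*(k - 3)*(k - 1)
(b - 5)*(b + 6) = b^2 + b - 30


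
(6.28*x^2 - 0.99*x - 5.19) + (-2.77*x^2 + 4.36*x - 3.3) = 3.51*x^2 + 3.37*x - 8.49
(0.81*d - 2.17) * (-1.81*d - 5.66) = -1.4661*d^2 - 0.6569*d + 12.2822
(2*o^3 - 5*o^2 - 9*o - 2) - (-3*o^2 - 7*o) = 2*o^3 - 2*o^2 - 2*o - 2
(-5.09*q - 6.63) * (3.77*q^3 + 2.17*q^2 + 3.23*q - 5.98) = -19.1893*q^4 - 36.0404*q^3 - 30.8278*q^2 + 9.0233*q + 39.6474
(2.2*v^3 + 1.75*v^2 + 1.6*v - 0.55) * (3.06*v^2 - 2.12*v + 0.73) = 6.732*v^5 + 0.691*v^4 + 2.792*v^3 - 3.7975*v^2 + 2.334*v - 0.4015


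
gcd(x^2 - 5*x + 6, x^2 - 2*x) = x - 2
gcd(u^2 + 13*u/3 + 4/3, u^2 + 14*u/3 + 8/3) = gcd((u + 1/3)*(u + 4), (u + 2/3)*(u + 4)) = u + 4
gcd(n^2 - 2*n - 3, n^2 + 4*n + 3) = n + 1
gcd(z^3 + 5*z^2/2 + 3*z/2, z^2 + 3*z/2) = z^2 + 3*z/2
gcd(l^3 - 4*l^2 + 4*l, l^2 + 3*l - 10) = l - 2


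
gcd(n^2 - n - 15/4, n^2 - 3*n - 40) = 1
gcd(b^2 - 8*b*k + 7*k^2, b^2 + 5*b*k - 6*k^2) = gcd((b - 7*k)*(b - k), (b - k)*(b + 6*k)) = b - k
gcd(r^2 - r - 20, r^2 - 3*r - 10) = r - 5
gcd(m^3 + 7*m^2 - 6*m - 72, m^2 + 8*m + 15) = 1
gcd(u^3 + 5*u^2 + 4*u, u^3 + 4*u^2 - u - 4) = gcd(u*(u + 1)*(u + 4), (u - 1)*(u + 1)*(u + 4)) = u^2 + 5*u + 4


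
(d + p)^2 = d^2 + 2*d*p + p^2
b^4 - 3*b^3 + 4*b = b*(b - 2)^2*(b + 1)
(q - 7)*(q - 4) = q^2 - 11*q + 28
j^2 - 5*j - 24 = (j - 8)*(j + 3)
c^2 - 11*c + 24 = (c - 8)*(c - 3)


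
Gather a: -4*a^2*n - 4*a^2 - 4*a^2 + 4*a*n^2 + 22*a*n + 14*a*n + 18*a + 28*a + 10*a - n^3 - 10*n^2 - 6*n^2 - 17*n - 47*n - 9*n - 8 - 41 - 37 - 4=a^2*(-4*n - 8) + a*(4*n^2 + 36*n + 56) - n^3 - 16*n^2 - 73*n - 90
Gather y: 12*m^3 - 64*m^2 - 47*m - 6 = 12*m^3 - 64*m^2 - 47*m - 6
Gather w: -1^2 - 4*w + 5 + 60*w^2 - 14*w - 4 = 60*w^2 - 18*w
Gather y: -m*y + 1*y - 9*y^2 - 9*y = -9*y^2 + y*(-m - 8)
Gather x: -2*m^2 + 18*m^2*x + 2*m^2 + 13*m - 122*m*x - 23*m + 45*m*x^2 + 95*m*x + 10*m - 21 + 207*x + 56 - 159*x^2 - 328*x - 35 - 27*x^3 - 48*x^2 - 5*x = -27*x^3 + x^2*(45*m - 207) + x*(18*m^2 - 27*m - 126)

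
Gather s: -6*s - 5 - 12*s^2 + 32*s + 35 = -12*s^2 + 26*s + 30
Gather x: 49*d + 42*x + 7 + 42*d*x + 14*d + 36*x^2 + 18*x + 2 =63*d + 36*x^2 + x*(42*d + 60) + 9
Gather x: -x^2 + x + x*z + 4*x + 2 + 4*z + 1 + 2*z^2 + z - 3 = -x^2 + x*(z + 5) + 2*z^2 + 5*z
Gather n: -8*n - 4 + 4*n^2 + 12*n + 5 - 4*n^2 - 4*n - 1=0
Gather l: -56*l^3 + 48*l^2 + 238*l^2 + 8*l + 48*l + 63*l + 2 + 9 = -56*l^3 + 286*l^2 + 119*l + 11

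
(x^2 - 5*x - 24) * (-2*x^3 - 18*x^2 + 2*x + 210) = -2*x^5 - 8*x^4 + 140*x^3 + 632*x^2 - 1098*x - 5040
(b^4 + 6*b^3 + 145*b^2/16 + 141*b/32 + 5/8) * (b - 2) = b^5 + 4*b^4 - 47*b^3/16 - 439*b^2/32 - 131*b/16 - 5/4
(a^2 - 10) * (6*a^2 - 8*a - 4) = 6*a^4 - 8*a^3 - 64*a^2 + 80*a + 40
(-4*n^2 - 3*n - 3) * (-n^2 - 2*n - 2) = 4*n^4 + 11*n^3 + 17*n^2 + 12*n + 6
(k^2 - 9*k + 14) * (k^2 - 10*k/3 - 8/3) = k^4 - 37*k^3/3 + 124*k^2/3 - 68*k/3 - 112/3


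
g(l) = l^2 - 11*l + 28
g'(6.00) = 1.00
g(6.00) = -2.00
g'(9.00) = 7.00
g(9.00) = 10.00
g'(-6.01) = -23.02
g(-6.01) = 130.23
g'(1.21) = -8.58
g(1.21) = 16.15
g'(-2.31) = -15.62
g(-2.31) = 58.75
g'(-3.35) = -17.70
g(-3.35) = 76.07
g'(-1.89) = -14.78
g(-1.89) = 52.36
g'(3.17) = -4.66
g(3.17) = 3.18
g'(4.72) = -1.56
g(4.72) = -1.64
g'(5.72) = 0.44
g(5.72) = -2.20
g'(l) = 2*l - 11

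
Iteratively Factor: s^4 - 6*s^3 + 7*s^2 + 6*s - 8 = (s + 1)*(s^3 - 7*s^2 + 14*s - 8) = (s - 1)*(s + 1)*(s^2 - 6*s + 8) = (s - 2)*(s - 1)*(s + 1)*(s - 4)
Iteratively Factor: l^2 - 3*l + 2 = (l - 2)*(l - 1)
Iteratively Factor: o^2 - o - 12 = (o + 3)*(o - 4)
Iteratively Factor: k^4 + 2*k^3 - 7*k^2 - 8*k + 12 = (k - 1)*(k^3 + 3*k^2 - 4*k - 12) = (k - 1)*(k + 2)*(k^2 + k - 6) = (k - 1)*(k + 2)*(k + 3)*(k - 2)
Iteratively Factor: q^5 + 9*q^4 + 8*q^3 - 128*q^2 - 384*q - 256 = (q + 4)*(q^4 + 5*q^3 - 12*q^2 - 80*q - 64) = (q - 4)*(q + 4)*(q^3 + 9*q^2 + 24*q + 16) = (q - 4)*(q + 4)^2*(q^2 + 5*q + 4) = (q - 4)*(q + 1)*(q + 4)^2*(q + 4)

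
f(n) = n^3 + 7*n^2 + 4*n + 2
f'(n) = 3*n^2 + 14*n + 4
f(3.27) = 124.90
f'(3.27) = 81.86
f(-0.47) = 1.56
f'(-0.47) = -1.92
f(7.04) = 726.00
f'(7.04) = 251.24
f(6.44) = 585.17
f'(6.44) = 218.58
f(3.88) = 181.31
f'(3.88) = 103.48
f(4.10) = 204.99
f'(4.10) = 111.83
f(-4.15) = 34.48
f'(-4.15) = -2.43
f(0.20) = 3.09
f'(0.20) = 6.92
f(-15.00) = -1858.00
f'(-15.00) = 469.00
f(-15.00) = -1858.00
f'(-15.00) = 469.00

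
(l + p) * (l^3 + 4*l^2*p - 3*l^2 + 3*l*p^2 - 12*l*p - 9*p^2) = l^4 + 5*l^3*p - 3*l^3 + 7*l^2*p^2 - 15*l^2*p + 3*l*p^3 - 21*l*p^2 - 9*p^3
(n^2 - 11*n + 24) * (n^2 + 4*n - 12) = n^4 - 7*n^3 - 32*n^2 + 228*n - 288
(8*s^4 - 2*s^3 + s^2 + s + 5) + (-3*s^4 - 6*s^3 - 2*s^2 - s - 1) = 5*s^4 - 8*s^3 - s^2 + 4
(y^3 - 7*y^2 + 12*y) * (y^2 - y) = y^5 - 8*y^4 + 19*y^3 - 12*y^2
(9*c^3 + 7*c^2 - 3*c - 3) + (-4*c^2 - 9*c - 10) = 9*c^3 + 3*c^2 - 12*c - 13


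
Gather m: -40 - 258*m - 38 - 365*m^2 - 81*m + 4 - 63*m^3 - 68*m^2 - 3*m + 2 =-63*m^3 - 433*m^2 - 342*m - 72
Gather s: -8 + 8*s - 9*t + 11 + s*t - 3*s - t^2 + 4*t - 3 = s*(t + 5) - t^2 - 5*t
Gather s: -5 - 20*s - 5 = -20*s - 10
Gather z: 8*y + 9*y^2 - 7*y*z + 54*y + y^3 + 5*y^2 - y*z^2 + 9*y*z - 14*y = y^3 + 14*y^2 - y*z^2 + 2*y*z + 48*y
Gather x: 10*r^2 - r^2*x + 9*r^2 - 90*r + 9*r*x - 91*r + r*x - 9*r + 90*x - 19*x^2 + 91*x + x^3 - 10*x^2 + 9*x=19*r^2 - 190*r + x^3 - 29*x^2 + x*(-r^2 + 10*r + 190)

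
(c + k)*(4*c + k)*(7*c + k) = 28*c^3 + 39*c^2*k + 12*c*k^2 + k^3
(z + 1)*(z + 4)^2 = z^3 + 9*z^2 + 24*z + 16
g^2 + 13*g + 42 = (g + 6)*(g + 7)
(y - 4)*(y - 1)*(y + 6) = y^3 + y^2 - 26*y + 24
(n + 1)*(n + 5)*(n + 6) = n^3 + 12*n^2 + 41*n + 30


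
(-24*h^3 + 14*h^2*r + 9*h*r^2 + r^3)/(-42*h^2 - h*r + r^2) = (-4*h^2 + 3*h*r + r^2)/(-7*h + r)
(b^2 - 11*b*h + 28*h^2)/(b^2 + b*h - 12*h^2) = (b^2 - 11*b*h + 28*h^2)/(b^2 + b*h - 12*h^2)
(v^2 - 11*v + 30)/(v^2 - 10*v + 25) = (v - 6)/(v - 5)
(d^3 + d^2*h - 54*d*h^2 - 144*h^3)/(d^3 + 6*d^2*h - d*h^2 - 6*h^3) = (d^2 - 5*d*h - 24*h^2)/(d^2 - h^2)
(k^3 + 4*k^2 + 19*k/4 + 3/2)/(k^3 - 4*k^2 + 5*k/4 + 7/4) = (2*k^2 + 7*k + 6)/(2*k^2 - 9*k + 7)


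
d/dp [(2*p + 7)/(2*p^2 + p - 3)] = (4*p^2 + 2*p - (2*p + 7)*(4*p + 1) - 6)/(2*p^2 + p - 3)^2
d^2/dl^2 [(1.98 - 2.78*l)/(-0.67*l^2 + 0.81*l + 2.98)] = ((7.1568 - 11.1756*l)*(-0.67*l^2 + 0.81*l + 2.98) - (1.34*l - 0.81)*(2.68*l - 1.62)*(2.78*l - 1.98))/(-0.67*l^2 + 0.81*l + 2.98)^3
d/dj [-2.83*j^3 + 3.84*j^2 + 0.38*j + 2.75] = -8.49*j^2 + 7.68*j + 0.38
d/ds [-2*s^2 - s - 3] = -4*s - 1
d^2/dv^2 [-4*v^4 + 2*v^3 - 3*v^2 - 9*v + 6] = -48*v^2 + 12*v - 6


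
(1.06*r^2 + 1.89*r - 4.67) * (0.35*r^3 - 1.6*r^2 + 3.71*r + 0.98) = 0.371*r^5 - 1.0345*r^4 - 0.725899999999999*r^3 + 15.5227*r^2 - 15.4735*r - 4.5766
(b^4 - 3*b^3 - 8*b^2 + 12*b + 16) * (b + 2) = b^5 - b^4 - 14*b^3 - 4*b^2 + 40*b + 32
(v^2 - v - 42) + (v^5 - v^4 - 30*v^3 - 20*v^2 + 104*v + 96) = v^5 - v^4 - 30*v^3 - 19*v^2 + 103*v + 54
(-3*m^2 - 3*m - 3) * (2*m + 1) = -6*m^3 - 9*m^2 - 9*m - 3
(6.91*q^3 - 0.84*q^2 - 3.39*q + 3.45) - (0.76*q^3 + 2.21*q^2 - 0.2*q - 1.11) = 6.15*q^3 - 3.05*q^2 - 3.19*q + 4.56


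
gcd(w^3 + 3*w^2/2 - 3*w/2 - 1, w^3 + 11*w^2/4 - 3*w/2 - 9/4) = w - 1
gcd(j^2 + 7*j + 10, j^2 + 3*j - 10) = j + 5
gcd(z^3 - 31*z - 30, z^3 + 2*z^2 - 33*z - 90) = z^2 - z - 30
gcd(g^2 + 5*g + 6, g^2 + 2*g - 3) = g + 3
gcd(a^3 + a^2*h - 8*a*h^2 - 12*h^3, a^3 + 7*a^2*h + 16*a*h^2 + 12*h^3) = a^2 + 4*a*h + 4*h^2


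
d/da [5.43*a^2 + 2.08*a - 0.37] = 10.86*a + 2.08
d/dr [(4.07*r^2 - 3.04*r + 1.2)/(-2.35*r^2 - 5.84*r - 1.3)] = (-30.9128*r^2 - 4.942*r + 10.96)/(5.5225*r^4 + 27.448*r^3 + 40.2156*r^2 + 15.184*r + 1.69)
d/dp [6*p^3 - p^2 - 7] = 2*p*(9*p - 1)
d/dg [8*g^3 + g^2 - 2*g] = 24*g^2 + 2*g - 2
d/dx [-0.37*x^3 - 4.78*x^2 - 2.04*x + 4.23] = -1.11*x^2 - 9.56*x - 2.04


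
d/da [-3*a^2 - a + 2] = -6*a - 1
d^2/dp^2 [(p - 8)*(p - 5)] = 2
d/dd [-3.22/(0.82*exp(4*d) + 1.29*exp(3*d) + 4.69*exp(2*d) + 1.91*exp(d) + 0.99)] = (10.5616*exp(3*d) + 12.4614*exp(2*d) + 30.2036*exp(d) + 6.1502)*exp(d)/(0.82*exp(4*d) + 1.29*exp(3*d) + 4.69*exp(2*d) + 1.91*exp(d) + 0.99)^2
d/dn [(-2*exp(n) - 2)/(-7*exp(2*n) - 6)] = 2*(-14*(exp(n) + 1)*exp(n) + 7*exp(2*n) + 6)*exp(n)/(7*exp(2*n) + 6)^2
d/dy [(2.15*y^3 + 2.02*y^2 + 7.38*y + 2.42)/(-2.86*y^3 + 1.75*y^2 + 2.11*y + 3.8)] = (3.5527136788005e-15*y^5 + 9.5397*y^4 + 51.2866*y^3 + 36.6208*y^2 + 6.882*y + 22.9378)/(8.1796*y^6 - 10.01*y^5 - 9.0067*y^4 - 14.351*y^3 + 17.7521*y^2 + 16.036*y + 14.44)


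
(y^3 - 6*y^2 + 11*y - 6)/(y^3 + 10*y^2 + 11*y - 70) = (y^2 - 4*y + 3)/(y^2 + 12*y + 35)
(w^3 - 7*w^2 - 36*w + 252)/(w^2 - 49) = (w^2 - 36)/(w + 7)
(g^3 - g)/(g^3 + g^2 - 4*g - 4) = g*(g - 1)/(g^2 - 4)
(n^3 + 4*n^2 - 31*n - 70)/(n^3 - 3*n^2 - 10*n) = (n + 7)/n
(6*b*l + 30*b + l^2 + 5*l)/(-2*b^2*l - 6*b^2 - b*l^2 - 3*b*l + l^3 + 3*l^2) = (-6*b*l - 30*b - l^2 - 5*l)/(2*b^2*l + 6*b^2 + b*l^2 + 3*b*l - l^3 - 3*l^2)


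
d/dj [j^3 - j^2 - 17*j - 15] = 3*j^2 - 2*j - 17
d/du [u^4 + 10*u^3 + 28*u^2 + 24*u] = 4*u^3 + 30*u^2 + 56*u + 24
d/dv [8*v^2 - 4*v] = 16*v - 4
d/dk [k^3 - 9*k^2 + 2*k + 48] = 3*k^2 - 18*k + 2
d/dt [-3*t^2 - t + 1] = -6*t - 1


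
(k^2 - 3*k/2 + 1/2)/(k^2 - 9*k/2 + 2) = (k - 1)/(k - 4)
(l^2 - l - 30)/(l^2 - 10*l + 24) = (l + 5)/(l - 4)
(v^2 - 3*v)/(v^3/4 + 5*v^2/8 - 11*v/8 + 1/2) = 8*v*(v - 3)/(2*v^3 + 5*v^2 - 11*v + 4)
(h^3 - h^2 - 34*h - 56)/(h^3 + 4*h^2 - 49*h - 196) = (h + 2)/(h + 7)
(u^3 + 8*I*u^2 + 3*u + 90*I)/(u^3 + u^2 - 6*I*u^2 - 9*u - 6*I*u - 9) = (u^2 + 11*I*u - 30)/(u^2 + u*(1 - 3*I) - 3*I)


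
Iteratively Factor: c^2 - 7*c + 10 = (c - 2)*(c - 5)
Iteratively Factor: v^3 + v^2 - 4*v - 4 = (v - 2)*(v^2 + 3*v + 2) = (v - 2)*(v + 1)*(v + 2)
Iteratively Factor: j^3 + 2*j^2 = (j)*(j^2 + 2*j) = j*(j + 2)*(j)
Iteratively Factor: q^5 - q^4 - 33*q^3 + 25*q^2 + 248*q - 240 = (q - 5)*(q^4 + 4*q^3 - 13*q^2 - 40*q + 48) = (q - 5)*(q + 4)*(q^3 - 13*q + 12) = (q - 5)*(q + 4)^2*(q^2 - 4*q + 3) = (q - 5)*(q - 3)*(q + 4)^2*(q - 1)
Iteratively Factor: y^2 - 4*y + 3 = (y - 3)*(y - 1)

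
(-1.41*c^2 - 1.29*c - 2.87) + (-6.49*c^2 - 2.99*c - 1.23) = -7.9*c^2 - 4.28*c - 4.1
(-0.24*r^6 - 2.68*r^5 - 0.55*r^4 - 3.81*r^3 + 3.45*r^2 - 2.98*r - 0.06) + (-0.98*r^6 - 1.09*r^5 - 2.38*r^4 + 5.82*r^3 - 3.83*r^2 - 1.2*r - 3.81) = -1.22*r^6 - 3.77*r^5 - 2.93*r^4 + 2.01*r^3 - 0.38*r^2 - 4.18*r - 3.87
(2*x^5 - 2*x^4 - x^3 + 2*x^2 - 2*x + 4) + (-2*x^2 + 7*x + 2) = 2*x^5 - 2*x^4 - x^3 + 5*x + 6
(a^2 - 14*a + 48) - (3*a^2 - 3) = -2*a^2 - 14*a + 51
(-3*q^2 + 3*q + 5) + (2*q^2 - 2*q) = -q^2 + q + 5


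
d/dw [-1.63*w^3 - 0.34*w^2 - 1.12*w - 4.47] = -4.89*w^2 - 0.68*w - 1.12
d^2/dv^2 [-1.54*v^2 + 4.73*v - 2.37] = -3.08000000000000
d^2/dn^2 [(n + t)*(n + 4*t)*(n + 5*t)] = 6*n + 20*t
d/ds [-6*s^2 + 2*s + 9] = 2 - 12*s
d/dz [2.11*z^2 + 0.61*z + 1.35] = 4.22*z + 0.61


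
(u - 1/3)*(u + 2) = u^2 + 5*u/3 - 2/3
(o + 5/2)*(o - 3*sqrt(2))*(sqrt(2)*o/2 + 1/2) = sqrt(2)*o^3/2 - 5*o^2/2 + 5*sqrt(2)*o^2/4 - 25*o/4 - 3*sqrt(2)*o/2 - 15*sqrt(2)/4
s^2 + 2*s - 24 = (s - 4)*(s + 6)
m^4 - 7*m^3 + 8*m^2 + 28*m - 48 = (m - 4)*(m - 3)*(m - 2)*(m + 2)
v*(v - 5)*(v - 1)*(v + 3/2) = v^4 - 9*v^3/2 - 4*v^2 + 15*v/2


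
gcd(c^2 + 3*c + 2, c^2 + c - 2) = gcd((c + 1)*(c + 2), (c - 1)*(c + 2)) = c + 2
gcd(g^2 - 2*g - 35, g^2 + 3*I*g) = 1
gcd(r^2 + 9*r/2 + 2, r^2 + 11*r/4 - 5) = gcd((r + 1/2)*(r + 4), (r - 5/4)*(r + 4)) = r + 4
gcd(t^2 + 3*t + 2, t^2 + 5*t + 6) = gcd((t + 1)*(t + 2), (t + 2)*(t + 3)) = t + 2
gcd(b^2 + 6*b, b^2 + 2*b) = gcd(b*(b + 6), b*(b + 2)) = b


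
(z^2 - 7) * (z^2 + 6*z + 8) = z^4 + 6*z^3 + z^2 - 42*z - 56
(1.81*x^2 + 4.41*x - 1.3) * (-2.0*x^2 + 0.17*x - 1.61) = -3.62*x^4 - 8.5123*x^3 + 0.4356*x^2 - 7.3211*x + 2.093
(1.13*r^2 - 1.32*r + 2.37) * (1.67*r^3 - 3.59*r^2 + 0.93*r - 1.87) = 1.8871*r^5 - 6.2611*r^4 + 9.7476*r^3 - 11.849*r^2 + 4.6725*r - 4.4319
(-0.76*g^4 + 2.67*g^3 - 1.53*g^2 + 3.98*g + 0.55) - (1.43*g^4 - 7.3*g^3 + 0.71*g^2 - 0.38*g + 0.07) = -2.19*g^4 + 9.97*g^3 - 2.24*g^2 + 4.36*g + 0.48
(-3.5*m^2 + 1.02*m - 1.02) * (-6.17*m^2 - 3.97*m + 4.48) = 21.595*m^4 + 7.6016*m^3 - 13.436*m^2 + 8.619*m - 4.5696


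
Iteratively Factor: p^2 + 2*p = (p + 2)*(p)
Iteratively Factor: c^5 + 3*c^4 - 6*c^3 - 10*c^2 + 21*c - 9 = (c - 1)*(c^4 + 4*c^3 - 2*c^2 - 12*c + 9) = (c - 1)^2*(c^3 + 5*c^2 + 3*c - 9) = (c - 1)^2*(c + 3)*(c^2 + 2*c - 3) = (c - 1)^2*(c + 3)^2*(c - 1)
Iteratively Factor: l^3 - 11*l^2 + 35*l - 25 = (l - 5)*(l^2 - 6*l + 5) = (l - 5)*(l - 1)*(l - 5)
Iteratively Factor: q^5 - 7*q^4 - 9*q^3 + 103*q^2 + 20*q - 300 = (q + 3)*(q^4 - 10*q^3 + 21*q^2 + 40*q - 100) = (q - 2)*(q + 3)*(q^3 - 8*q^2 + 5*q + 50) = (q - 5)*(q - 2)*(q + 3)*(q^2 - 3*q - 10) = (q - 5)^2*(q - 2)*(q + 3)*(q + 2)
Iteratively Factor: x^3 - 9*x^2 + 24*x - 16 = (x - 4)*(x^2 - 5*x + 4) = (x - 4)*(x - 1)*(x - 4)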